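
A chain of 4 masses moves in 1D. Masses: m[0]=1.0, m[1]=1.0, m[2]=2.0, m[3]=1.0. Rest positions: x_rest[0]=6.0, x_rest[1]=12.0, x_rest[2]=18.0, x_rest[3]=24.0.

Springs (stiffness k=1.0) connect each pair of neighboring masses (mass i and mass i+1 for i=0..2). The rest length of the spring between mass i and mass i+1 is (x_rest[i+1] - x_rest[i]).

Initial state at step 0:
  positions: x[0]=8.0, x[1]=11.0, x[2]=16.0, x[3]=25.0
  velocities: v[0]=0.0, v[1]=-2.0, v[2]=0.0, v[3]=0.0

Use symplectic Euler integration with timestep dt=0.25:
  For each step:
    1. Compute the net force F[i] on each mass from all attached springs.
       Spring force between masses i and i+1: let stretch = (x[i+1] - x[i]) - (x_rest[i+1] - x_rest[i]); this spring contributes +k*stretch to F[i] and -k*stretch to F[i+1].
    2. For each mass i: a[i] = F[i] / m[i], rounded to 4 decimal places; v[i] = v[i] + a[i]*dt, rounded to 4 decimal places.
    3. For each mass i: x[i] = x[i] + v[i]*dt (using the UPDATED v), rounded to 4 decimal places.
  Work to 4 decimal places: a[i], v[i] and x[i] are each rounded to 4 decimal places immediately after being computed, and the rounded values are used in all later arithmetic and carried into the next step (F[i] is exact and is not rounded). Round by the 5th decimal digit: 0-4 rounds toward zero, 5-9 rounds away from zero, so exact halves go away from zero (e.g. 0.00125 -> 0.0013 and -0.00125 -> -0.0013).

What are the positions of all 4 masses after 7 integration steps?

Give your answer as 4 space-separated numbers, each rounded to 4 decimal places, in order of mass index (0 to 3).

Step 0: x=[8.0000 11.0000 16.0000 25.0000] v=[0.0000 -2.0000 0.0000 0.0000]
Step 1: x=[7.8125 10.6250 16.1250 24.8125] v=[-0.7500 -1.5000 0.5000 -0.7500]
Step 2: x=[7.4258 10.4180 16.3496 24.4570] v=[-1.5469 -0.8281 0.8985 -1.4219]
Step 3: x=[6.8511 10.3947 16.6422 23.9698] v=[-2.2989 -0.0933 1.1705 -1.9488]
Step 4: x=[6.1229 10.5404 16.9686 23.3996] v=[-2.9130 0.5827 1.3055 -2.2807]
Step 5: x=[5.2958 10.8118 17.2951 22.8025] v=[-3.3086 1.0854 1.3059 -2.3885]
Step 6: x=[4.4384 11.1436 17.5911 22.2362] v=[-3.4296 1.3272 1.1839 -2.2654]
Step 7: x=[3.6251 11.4593 17.8308 21.7545] v=[-3.2533 1.2628 0.9586 -1.9267]

Answer: 3.6251 11.4593 17.8308 21.7545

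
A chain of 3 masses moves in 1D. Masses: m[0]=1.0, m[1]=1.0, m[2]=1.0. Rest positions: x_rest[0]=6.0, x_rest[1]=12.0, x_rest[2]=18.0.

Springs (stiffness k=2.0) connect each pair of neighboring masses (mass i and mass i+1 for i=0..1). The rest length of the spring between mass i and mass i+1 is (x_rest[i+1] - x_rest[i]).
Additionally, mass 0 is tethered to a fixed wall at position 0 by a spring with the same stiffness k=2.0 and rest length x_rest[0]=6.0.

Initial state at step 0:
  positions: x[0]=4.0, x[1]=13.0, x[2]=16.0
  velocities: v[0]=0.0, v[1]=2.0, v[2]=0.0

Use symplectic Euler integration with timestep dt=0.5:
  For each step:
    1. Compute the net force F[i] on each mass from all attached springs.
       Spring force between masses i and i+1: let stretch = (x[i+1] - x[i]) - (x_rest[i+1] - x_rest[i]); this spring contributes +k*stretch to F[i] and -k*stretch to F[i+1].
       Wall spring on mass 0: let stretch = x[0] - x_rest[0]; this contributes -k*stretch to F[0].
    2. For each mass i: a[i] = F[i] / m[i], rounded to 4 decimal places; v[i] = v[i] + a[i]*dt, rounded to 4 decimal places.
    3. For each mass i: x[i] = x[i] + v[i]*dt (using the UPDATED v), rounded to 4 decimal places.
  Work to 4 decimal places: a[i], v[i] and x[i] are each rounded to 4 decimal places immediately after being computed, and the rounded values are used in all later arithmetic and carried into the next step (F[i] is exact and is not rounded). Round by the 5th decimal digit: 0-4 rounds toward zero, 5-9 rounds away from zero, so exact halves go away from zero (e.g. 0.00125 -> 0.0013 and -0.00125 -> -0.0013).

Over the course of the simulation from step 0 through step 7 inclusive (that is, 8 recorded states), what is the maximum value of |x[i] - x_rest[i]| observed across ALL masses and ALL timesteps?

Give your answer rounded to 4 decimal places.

Answer: 2.9375

Derivation:
Step 0: x=[4.0000 13.0000 16.0000] v=[0.0000 2.0000 0.0000]
Step 1: x=[6.5000 11.0000 17.5000] v=[5.0000 -4.0000 3.0000]
Step 2: x=[8.0000 10.0000 18.7500] v=[3.0000 -2.0000 2.5000]
Step 3: x=[6.5000 12.3750 18.6250] v=[-3.0000 4.7500 -0.2500]
Step 4: x=[4.6875 14.9375 18.3750] v=[-3.6250 5.1250 -0.5000]
Step 5: x=[5.6563 14.0938 19.4063] v=[1.9375 -1.6875 2.0625]
Step 6: x=[8.0157 11.6876 20.7813] v=[4.7187 -4.8125 2.7500]
Step 7: x=[8.2032 11.9923 20.6095] v=[0.3749 0.6093 -0.3437]
Max displacement = 2.9375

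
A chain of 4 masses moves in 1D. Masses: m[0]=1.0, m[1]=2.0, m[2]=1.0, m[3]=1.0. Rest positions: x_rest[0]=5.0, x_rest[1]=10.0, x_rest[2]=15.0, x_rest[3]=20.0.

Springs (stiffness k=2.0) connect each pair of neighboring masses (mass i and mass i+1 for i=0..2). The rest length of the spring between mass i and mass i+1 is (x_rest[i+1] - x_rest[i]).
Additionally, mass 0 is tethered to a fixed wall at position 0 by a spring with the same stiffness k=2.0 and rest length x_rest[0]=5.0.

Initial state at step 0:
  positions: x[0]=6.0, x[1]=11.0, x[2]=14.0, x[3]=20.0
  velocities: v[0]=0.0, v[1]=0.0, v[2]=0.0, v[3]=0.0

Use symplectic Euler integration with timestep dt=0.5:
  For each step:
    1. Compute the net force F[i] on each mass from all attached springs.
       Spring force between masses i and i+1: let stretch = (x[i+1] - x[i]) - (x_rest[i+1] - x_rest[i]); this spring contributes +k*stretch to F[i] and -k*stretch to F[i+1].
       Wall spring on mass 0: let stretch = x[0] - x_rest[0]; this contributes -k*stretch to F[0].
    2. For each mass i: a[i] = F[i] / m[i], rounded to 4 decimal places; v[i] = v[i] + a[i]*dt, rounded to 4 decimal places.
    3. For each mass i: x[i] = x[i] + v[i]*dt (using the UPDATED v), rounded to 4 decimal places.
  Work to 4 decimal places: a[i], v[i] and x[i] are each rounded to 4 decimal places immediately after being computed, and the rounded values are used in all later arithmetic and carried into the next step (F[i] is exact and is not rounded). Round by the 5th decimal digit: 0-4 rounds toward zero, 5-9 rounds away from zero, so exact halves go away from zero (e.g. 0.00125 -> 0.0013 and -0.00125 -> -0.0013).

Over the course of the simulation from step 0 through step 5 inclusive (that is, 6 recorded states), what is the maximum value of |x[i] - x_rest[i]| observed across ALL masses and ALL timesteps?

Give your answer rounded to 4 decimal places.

Answer: 1.6407

Derivation:
Step 0: x=[6.0000 11.0000 14.0000 20.0000] v=[0.0000 0.0000 0.0000 0.0000]
Step 1: x=[5.5000 10.5000 15.5000 19.5000] v=[-1.0000 -1.0000 3.0000 -1.0000]
Step 2: x=[4.7500 10.0000 16.5000 19.5000] v=[-1.5000 -1.0000 2.0000 0.0000]
Step 3: x=[4.2500 9.8125 15.7500 20.5000] v=[-1.0000 -0.3750 -1.5000 2.0000]
Step 4: x=[4.4063 9.7188 14.4063 21.6250] v=[0.3125 -0.1875 -2.6875 2.2500]
Step 5: x=[5.0157 9.4688 14.3282 21.6407] v=[1.2187 -0.5000 -0.1563 0.0313]
Max displacement = 1.6407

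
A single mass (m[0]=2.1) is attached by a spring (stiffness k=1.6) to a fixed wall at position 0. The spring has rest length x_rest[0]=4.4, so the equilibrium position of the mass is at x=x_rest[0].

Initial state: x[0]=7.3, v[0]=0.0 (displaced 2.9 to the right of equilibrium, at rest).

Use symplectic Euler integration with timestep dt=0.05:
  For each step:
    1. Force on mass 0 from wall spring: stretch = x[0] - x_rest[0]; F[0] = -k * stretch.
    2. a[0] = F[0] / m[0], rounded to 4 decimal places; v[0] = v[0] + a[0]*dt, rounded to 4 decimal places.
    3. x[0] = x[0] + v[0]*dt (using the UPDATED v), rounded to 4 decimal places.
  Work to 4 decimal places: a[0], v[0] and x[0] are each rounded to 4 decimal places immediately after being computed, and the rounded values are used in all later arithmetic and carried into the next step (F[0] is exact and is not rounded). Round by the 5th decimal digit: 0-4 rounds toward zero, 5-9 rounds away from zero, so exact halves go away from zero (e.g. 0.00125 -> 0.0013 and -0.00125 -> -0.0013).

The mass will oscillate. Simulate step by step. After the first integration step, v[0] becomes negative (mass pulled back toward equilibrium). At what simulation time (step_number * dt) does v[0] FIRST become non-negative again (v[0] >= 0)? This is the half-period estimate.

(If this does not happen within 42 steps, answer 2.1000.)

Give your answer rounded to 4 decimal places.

Step 0: x=[7.3000] v=[0.0000]
Step 1: x=[7.2945] v=[-0.1105]
Step 2: x=[7.2835] v=[-0.2208]
Step 3: x=[7.2670] v=[-0.3307]
Step 4: x=[7.2450] v=[-0.4399]
Step 5: x=[7.2176] v=[-0.5483]
Step 6: x=[7.1848] v=[-0.6556]
Step 7: x=[7.1467] v=[-0.7617]
Step 8: x=[7.1034] v=[-0.8663]
Step 9: x=[7.0549] v=[-0.9693]
Step 10: x=[7.0014] v=[-1.0704]
Step 11: x=[6.9429] v=[-1.1695]
Step 12: x=[6.8796] v=[-1.2664]
Step 13: x=[6.8116] v=[-1.3609]
Step 14: x=[6.7390] v=[-1.4528]
Step 15: x=[6.6619] v=[-1.5419]
Step 16: x=[6.5805] v=[-1.6281]
Step 17: x=[6.4949] v=[-1.7112]
Step 18: x=[6.4054] v=[-1.7910]
Step 19: x=[6.3120] v=[-1.8674]
Step 20: x=[6.2150] v=[-1.9402]
Step 21: x=[6.1145] v=[-2.0093]
Step 22: x=[6.0108] v=[-2.0746]
Step 23: x=[5.9040] v=[-2.1360]
Step 24: x=[5.7943] v=[-2.1933]
Step 25: x=[5.6820] v=[-2.2464]
Step 26: x=[5.5672] v=[-2.2952]
Step 27: x=[5.4502] v=[-2.3397]
Step 28: x=[5.3312] v=[-2.3797]
Step 29: x=[5.2104] v=[-2.4152]
Step 30: x=[5.0881] v=[-2.4461]
Step 31: x=[4.9645] v=[-2.4723]
Step 32: x=[4.8398] v=[-2.4938]
Step 33: x=[4.7143] v=[-2.5106]
Step 34: x=[4.5882] v=[-2.5226]
Step 35: x=[4.4617] v=[-2.5298]
Step 36: x=[4.3351] v=[-2.5322]
Step 37: x=[4.2086] v=[-2.5297]
Step 38: x=[4.0825] v=[-2.5224]
Step 39: x=[3.9570] v=[-2.5103]
Step 40: x=[3.8323] v=[-2.4934]
Step 41: x=[3.7087] v=[-2.4718]
Step 42: x=[3.5864] v=[-2.4455]
v[0] did not become non-negative within 42 steps; using fallback time=2.1000

Answer: 2.1000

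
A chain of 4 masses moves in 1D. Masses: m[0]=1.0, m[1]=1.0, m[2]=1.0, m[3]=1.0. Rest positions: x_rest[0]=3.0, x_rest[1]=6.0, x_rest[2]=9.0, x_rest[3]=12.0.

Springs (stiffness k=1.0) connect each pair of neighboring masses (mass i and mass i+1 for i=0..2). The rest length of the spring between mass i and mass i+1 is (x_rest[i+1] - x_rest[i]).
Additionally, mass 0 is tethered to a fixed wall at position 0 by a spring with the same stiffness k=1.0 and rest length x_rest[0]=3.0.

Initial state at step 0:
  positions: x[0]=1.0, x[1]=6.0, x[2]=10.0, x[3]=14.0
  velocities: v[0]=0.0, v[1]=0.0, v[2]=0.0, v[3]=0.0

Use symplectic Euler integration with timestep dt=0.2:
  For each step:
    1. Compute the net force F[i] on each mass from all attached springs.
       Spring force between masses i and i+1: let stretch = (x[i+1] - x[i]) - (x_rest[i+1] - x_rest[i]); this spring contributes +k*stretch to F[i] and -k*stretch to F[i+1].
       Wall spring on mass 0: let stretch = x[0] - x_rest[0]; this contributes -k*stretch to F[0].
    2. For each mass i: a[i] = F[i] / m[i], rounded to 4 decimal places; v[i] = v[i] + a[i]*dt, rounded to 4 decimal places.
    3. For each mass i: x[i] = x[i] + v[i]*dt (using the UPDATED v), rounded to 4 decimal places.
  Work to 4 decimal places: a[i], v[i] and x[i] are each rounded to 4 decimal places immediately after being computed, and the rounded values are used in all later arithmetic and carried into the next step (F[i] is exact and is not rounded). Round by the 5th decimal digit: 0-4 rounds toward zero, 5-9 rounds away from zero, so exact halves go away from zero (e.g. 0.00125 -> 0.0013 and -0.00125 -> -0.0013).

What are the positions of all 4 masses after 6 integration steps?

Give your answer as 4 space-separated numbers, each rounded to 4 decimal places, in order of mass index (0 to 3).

Answer: 3.4730 5.7173 9.8298 13.2574

Derivation:
Step 0: x=[1.0000 6.0000 10.0000 14.0000] v=[0.0000 0.0000 0.0000 0.0000]
Step 1: x=[1.1600 5.9600 10.0000 13.9600] v=[0.8000 -0.2000 0.0000 -0.2000]
Step 2: x=[1.4656 5.8896 9.9968 13.8816] v=[1.5280 -0.3520 -0.0160 -0.3920]
Step 3: x=[1.8895 5.8065 9.9847 13.7678] v=[2.1197 -0.4154 -0.0605 -0.5690]
Step 4: x=[2.3945 5.7339 9.9568 13.6227] v=[2.5252 -0.3632 -0.1395 -0.7256]
Step 5: x=[2.9373 5.6966 9.9066 13.4509] v=[2.7142 -0.1865 -0.2509 -0.8588]
Step 6: x=[3.4730 5.7173 9.8298 13.2574] v=[2.6786 0.1036 -0.3840 -0.9677]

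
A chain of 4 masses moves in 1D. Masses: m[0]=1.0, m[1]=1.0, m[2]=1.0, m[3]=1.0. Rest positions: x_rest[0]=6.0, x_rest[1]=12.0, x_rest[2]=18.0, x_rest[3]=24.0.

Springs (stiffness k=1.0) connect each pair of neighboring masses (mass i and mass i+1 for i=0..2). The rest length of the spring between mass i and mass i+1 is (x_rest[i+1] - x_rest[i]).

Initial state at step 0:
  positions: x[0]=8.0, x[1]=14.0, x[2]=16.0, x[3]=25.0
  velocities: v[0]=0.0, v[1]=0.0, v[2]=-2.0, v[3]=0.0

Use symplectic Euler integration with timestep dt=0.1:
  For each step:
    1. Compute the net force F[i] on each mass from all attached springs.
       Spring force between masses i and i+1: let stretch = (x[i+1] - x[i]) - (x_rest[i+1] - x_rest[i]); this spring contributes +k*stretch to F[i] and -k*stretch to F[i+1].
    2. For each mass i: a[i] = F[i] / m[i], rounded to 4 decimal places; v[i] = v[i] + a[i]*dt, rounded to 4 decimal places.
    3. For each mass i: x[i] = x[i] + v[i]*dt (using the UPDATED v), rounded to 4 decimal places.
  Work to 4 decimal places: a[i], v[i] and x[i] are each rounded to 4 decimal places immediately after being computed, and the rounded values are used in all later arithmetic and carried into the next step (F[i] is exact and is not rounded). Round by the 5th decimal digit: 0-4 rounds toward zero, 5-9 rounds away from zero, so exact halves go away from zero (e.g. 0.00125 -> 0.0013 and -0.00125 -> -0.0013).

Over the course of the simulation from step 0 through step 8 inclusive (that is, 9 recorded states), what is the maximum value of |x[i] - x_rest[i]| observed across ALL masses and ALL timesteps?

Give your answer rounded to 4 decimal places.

Answer: 2.1881

Derivation:
Step 0: x=[8.0000 14.0000 16.0000 25.0000] v=[0.0000 0.0000 -2.0000 0.0000]
Step 1: x=[8.0000 13.9600 15.8700 24.9700] v=[0.0000 -0.4000 -1.3000 -0.3000]
Step 2: x=[7.9996 13.8795 15.8119 24.9090] v=[-0.0040 -0.8050 -0.5810 -0.6100]
Step 3: x=[7.9980 13.7595 15.8255 24.8170] v=[-0.0160 -1.1998 0.1355 -0.9197]
Step 4: x=[7.9940 13.6026 15.9083 24.6951] v=[-0.0399 -1.5694 0.8281 -1.2189]
Step 5: x=[7.9861 13.4126 16.0559 24.5453] v=[-0.0790 -1.8997 1.4762 -1.4976]
Step 6: x=[7.9725 13.1948 16.2620 24.3707] v=[-0.1364 -2.1780 2.0608 -1.7465]
Step 7: x=[7.9511 12.9555 16.5185 24.1750] v=[-0.2142 -2.3935 2.5650 -1.9574]
Step 8: x=[7.9197 12.7017 16.8159 23.9627] v=[-0.3138 -2.5376 2.9744 -2.1231]
Max displacement = 2.1881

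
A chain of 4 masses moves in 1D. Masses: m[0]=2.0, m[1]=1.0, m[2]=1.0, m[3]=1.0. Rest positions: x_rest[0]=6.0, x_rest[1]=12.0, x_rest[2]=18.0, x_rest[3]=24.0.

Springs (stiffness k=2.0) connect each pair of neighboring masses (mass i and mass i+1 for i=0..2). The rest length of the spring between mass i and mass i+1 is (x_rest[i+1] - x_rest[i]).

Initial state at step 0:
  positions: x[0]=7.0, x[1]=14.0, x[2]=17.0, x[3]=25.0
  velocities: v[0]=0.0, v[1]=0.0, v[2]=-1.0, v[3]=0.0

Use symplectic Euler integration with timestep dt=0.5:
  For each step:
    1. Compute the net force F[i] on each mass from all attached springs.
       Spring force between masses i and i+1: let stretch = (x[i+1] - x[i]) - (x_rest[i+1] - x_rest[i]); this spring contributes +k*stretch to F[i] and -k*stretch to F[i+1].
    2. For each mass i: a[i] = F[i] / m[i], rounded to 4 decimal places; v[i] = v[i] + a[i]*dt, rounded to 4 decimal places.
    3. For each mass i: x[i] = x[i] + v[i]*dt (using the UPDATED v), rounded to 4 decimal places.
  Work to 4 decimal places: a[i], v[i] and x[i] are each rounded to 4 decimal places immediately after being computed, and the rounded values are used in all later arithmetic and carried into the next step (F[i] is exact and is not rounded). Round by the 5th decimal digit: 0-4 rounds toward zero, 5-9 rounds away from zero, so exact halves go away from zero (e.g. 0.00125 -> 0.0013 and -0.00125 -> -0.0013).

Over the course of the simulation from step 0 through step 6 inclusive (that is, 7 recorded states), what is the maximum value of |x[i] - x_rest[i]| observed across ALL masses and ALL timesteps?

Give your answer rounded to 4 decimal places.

Answer: 2.0547

Derivation:
Step 0: x=[7.0000 14.0000 17.0000 25.0000] v=[0.0000 0.0000 -1.0000 0.0000]
Step 1: x=[7.2500 12.0000 19.0000 24.0000] v=[0.5000 -4.0000 4.0000 -2.0000]
Step 2: x=[7.1875 11.1250 20.0000 23.5000] v=[-0.1250 -1.7500 2.0000 -1.0000]
Step 3: x=[6.6094 12.7188 18.3125 24.2500] v=[-1.1563 3.1875 -3.3750 1.5000]
Step 4: x=[6.0586 14.0547 16.7969 25.0313] v=[-1.1016 2.6718 -3.0312 1.5625]
Step 5: x=[6.0068 12.7637 18.0274 24.6954] v=[-0.1036 -2.5821 2.4610 -0.6719]
Step 6: x=[6.1443 10.7261 19.9601 24.0255] v=[0.2749 -4.0753 3.8653 -1.3399]
Max displacement = 2.0547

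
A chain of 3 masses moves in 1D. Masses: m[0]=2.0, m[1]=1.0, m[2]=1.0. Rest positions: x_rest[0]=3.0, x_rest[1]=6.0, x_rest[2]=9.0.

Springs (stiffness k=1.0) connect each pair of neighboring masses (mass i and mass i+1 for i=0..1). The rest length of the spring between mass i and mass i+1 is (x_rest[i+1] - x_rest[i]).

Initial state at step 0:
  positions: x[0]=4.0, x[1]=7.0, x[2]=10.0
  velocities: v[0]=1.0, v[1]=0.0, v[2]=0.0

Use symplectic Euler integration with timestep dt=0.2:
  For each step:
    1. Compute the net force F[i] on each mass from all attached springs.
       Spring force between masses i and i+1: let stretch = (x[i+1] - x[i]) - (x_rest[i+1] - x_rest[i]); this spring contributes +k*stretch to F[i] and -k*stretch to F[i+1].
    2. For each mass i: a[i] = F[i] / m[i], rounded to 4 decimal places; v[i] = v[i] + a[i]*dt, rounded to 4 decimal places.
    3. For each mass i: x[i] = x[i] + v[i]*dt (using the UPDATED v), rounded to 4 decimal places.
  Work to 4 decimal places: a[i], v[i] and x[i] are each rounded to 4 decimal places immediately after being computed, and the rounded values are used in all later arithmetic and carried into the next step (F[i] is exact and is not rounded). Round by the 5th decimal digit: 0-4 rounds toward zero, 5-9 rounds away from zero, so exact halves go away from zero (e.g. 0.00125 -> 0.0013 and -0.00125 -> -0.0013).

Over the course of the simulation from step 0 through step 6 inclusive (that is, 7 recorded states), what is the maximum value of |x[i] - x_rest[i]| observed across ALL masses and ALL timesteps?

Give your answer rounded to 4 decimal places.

Step 0: x=[4.0000 7.0000 10.0000] v=[1.0000 0.0000 0.0000]
Step 1: x=[4.2000 7.0000 10.0000] v=[1.0000 0.0000 0.0000]
Step 2: x=[4.3960 7.0080 10.0000] v=[0.9800 0.0400 0.0000]
Step 3: x=[4.5842 7.0312 10.0003] v=[0.9412 0.1160 0.0016]
Step 4: x=[4.7614 7.0753 10.0019] v=[0.8859 0.2204 0.0078]
Step 5: x=[4.9249 7.1439 10.0064] v=[0.8173 0.3429 0.0225]
Step 6: x=[5.0727 7.2382 10.0164] v=[0.7392 0.4716 0.0500]
Max displacement = 2.0727

Answer: 2.0727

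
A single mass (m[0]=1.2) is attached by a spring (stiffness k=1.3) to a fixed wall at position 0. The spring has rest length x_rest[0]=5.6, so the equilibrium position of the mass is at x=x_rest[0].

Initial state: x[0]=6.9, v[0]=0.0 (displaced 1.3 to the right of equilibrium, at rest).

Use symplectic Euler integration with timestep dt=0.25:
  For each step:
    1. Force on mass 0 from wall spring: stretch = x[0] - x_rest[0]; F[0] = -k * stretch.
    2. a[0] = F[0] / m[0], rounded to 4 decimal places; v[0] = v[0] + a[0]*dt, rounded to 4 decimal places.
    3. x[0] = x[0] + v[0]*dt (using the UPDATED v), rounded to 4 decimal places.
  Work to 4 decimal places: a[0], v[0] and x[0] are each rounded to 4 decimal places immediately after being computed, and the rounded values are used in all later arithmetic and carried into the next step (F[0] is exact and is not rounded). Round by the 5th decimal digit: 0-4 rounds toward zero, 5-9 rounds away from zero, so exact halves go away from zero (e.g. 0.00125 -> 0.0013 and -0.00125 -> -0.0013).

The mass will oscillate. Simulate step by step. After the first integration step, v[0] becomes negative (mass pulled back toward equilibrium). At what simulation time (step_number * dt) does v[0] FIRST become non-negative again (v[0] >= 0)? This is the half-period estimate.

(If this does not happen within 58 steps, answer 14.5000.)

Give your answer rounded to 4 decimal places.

Step 0: x=[6.9000] v=[0.0000]
Step 1: x=[6.8120] v=[-0.3521]
Step 2: x=[6.6419] v=[-0.6804]
Step 3: x=[6.4013] v=[-0.9626]
Step 4: x=[6.1064] v=[-1.1796]
Step 5: x=[5.7772] v=[-1.3168]
Step 6: x=[5.4360] v=[-1.3648]
Step 7: x=[5.1059] v=[-1.3204]
Step 8: x=[4.8093] v=[-1.1866]
Step 9: x=[4.5662] v=[-0.9725]
Step 10: x=[4.3931] v=[-0.6925]
Step 11: x=[4.3017] v=[-0.3656]
Step 12: x=[4.2982] v=[-0.0140]
Step 13: x=[4.3829] v=[0.3386]
First v>=0 after going negative at step 13, time=3.2500

Answer: 3.2500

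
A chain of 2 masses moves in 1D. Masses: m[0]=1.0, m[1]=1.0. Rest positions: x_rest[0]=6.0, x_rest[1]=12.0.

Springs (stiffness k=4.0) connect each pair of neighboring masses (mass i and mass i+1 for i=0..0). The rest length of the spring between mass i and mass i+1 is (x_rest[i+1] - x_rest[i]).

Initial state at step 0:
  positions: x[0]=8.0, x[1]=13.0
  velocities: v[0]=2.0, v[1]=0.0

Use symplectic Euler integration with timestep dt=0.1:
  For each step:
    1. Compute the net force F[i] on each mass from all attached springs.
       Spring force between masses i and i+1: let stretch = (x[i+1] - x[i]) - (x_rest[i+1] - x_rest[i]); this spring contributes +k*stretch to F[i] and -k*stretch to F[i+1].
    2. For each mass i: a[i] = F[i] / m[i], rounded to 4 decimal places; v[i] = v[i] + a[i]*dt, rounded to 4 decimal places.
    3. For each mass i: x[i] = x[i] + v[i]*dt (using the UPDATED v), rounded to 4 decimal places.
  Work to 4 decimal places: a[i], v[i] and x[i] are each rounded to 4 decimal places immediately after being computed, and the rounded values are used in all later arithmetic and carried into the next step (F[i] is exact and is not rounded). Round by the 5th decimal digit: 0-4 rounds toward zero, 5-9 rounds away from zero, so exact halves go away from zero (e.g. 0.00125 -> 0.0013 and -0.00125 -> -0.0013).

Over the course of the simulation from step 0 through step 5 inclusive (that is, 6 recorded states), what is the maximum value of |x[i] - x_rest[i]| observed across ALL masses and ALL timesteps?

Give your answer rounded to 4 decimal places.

Step 0: x=[8.0000 13.0000] v=[2.0000 0.0000]
Step 1: x=[8.1600 13.0400] v=[1.6000 0.4000]
Step 2: x=[8.2752 13.1248] v=[1.1520 0.8480]
Step 3: x=[8.3444 13.2556] v=[0.6918 1.3082]
Step 4: x=[8.3700 13.4300] v=[0.2563 1.7437]
Step 5: x=[8.3580 13.6420] v=[-0.1197 2.1197]
Max displacement = 2.3700

Answer: 2.3700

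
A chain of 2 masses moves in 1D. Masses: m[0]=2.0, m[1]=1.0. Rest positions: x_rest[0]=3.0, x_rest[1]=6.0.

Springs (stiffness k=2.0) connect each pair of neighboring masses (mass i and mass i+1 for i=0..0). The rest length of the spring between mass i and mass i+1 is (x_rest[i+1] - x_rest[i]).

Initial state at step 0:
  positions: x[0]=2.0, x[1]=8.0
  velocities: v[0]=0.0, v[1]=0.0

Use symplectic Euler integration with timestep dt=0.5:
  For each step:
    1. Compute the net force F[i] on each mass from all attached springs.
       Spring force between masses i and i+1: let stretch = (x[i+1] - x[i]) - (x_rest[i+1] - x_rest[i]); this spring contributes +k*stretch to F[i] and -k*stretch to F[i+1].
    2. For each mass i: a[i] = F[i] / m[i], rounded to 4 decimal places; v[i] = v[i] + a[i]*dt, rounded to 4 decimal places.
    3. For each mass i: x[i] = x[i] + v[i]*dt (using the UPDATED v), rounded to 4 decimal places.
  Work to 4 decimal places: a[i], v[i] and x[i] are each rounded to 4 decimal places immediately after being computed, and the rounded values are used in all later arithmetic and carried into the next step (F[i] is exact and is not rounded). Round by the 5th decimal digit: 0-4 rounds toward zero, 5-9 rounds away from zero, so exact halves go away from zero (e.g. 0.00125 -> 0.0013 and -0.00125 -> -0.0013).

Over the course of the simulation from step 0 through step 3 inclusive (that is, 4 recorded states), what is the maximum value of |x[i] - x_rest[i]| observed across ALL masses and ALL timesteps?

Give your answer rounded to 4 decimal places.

Step 0: x=[2.0000 8.0000] v=[0.0000 0.0000]
Step 1: x=[2.7500 6.5000] v=[1.5000 -3.0000]
Step 2: x=[3.6875 4.6250] v=[1.8750 -3.7500]
Step 3: x=[4.1094 3.7813] v=[0.8438 -1.6875]
Max displacement = 2.2187

Answer: 2.2187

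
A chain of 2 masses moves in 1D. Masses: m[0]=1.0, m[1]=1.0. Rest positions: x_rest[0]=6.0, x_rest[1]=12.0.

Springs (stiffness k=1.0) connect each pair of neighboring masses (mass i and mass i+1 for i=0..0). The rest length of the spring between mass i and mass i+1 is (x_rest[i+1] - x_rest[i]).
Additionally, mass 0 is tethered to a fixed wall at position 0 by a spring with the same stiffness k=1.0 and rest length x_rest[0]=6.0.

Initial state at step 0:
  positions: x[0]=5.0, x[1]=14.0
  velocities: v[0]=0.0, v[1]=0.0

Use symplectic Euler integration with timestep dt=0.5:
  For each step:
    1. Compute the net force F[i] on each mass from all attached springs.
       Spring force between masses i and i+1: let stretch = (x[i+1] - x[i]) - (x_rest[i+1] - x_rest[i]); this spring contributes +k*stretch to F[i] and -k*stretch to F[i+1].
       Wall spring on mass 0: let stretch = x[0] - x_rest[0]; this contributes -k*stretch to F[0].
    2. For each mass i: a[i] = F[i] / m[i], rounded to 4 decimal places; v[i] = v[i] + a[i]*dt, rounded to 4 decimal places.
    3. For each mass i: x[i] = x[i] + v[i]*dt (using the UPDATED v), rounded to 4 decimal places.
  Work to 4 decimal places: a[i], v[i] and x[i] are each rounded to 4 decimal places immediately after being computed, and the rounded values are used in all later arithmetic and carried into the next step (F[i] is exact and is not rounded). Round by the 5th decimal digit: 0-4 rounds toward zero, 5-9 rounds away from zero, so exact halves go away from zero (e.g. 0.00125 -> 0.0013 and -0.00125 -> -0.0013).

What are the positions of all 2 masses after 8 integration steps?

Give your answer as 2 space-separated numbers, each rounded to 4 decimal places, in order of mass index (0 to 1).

Answer: 4.2151 11.8787

Derivation:
Step 0: x=[5.0000 14.0000] v=[0.0000 0.0000]
Step 1: x=[6.0000 13.2500] v=[2.0000 -1.5000]
Step 2: x=[7.3125 12.1875] v=[2.6250 -2.1250]
Step 3: x=[8.0157 11.4063] v=[1.4063 -1.5625]
Step 4: x=[7.5626 11.2774] v=[-0.9063 -0.2578]
Step 5: x=[6.1475 11.7198] v=[-2.8302 0.8848]
Step 6: x=[4.5886 12.2692] v=[-3.1178 1.0987]
Step 7: x=[3.8027 12.3984] v=[-1.5718 0.2584]
Step 8: x=[4.2151 11.8787] v=[0.8247 -1.0395]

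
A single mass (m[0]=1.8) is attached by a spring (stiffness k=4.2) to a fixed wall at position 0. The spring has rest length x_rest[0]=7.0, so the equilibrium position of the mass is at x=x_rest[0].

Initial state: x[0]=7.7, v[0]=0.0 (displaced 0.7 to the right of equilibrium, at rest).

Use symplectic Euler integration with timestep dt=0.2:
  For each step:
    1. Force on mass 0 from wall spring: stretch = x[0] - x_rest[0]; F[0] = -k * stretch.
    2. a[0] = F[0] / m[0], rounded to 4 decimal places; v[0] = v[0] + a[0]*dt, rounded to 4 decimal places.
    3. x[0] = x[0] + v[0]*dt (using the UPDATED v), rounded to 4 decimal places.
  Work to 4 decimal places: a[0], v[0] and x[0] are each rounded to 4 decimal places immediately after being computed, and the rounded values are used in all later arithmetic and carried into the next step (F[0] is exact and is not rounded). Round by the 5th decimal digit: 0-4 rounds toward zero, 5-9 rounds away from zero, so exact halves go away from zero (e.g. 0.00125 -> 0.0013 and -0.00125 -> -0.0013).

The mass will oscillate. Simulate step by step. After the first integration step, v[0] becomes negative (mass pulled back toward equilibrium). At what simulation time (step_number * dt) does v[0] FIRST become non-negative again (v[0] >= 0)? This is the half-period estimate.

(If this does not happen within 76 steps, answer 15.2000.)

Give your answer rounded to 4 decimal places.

Step 0: x=[7.7000] v=[0.0000]
Step 1: x=[7.6347] v=[-0.3267]
Step 2: x=[7.5101] v=[-0.6229]
Step 3: x=[7.3379] v=[-0.8609]
Step 4: x=[7.1342] v=[-1.0186]
Step 5: x=[6.9180] v=[-1.0812]
Step 6: x=[6.7094] v=[-1.0429]
Step 7: x=[6.5279] v=[-0.9073]
Step 8: x=[6.3905] v=[-0.6870]
Step 9: x=[6.3100] v=[-0.4026]
Step 10: x=[6.2939] v=[-0.0806]
Step 11: x=[6.3437] v=[0.2489]
First v>=0 after going negative at step 11, time=2.2000

Answer: 2.2000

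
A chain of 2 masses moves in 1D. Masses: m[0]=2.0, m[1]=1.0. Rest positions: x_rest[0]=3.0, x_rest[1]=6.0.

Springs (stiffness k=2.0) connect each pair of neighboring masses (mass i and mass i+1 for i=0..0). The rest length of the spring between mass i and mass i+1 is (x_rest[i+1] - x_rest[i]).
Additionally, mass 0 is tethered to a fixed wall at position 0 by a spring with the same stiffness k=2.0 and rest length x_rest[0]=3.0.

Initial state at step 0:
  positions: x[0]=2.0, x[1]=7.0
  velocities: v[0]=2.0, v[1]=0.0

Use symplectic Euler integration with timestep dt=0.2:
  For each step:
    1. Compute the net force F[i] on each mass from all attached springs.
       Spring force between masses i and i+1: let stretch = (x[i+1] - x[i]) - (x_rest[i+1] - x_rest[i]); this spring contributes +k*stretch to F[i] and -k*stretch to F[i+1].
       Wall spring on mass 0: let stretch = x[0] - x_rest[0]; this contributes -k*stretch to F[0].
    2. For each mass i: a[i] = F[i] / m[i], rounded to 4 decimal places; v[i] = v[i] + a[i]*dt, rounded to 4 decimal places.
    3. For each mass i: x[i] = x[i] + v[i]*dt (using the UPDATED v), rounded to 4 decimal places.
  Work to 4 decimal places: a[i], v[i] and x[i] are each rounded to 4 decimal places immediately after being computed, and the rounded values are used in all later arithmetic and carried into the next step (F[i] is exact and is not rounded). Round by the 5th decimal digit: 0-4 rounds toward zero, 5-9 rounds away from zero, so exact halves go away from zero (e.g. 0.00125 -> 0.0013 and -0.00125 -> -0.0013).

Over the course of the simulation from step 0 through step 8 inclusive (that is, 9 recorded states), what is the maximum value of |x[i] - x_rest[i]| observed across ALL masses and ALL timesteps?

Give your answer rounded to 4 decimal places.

Step 0: x=[2.0000 7.0000] v=[2.0000 0.0000]
Step 1: x=[2.5200 6.8400] v=[2.6000 -0.8000]
Step 2: x=[3.1120 6.5744] v=[2.9600 -1.3280]
Step 3: x=[3.7180 6.2718] v=[3.0301 -1.5130]
Step 4: x=[4.2775 6.0049] v=[2.7973 -1.3345]
Step 5: x=[4.7350 5.8398] v=[2.2873 -0.8255]
Step 6: x=[5.0473 5.8263] v=[1.5613 -0.0674]
Step 7: x=[5.1888 5.9905] v=[0.7076 0.8210]
Step 8: x=[5.1548 6.3306] v=[-0.1698 1.7003]
Max displacement = 2.1888

Answer: 2.1888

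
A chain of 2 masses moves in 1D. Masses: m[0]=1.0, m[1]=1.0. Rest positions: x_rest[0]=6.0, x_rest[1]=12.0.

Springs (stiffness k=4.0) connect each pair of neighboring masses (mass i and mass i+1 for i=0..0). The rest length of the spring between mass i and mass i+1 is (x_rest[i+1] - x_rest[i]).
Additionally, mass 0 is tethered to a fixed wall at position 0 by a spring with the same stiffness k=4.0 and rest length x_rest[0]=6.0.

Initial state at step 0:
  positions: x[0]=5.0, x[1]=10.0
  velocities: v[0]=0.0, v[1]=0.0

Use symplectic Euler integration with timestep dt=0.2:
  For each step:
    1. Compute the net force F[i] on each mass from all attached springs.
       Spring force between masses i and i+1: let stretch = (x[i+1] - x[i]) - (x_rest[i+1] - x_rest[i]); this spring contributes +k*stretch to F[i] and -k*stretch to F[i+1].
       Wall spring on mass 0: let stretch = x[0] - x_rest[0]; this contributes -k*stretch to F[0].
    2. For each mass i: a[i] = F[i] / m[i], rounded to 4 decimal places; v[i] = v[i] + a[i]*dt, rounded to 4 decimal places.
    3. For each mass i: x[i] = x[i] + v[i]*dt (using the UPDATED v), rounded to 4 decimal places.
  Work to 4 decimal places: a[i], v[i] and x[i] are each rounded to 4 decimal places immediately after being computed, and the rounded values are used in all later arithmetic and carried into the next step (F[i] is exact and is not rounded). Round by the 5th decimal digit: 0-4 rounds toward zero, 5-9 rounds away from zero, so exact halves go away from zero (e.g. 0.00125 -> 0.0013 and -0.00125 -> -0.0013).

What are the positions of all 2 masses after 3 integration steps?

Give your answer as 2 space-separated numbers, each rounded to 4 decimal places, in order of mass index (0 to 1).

Answer: 5.1157 10.8402

Derivation:
Step 0: x=[5.0000 10.0000] v=[0.0000 0.0000]
Step 1: x=[5.0000 10.1600] v=[0.0000 0.8000]
Step 2: x=[5.0256 10.4544] v=[0.1280 1.4720]
Step 3: x=[5.1157 10.8402] v=[0.4506 1.9290]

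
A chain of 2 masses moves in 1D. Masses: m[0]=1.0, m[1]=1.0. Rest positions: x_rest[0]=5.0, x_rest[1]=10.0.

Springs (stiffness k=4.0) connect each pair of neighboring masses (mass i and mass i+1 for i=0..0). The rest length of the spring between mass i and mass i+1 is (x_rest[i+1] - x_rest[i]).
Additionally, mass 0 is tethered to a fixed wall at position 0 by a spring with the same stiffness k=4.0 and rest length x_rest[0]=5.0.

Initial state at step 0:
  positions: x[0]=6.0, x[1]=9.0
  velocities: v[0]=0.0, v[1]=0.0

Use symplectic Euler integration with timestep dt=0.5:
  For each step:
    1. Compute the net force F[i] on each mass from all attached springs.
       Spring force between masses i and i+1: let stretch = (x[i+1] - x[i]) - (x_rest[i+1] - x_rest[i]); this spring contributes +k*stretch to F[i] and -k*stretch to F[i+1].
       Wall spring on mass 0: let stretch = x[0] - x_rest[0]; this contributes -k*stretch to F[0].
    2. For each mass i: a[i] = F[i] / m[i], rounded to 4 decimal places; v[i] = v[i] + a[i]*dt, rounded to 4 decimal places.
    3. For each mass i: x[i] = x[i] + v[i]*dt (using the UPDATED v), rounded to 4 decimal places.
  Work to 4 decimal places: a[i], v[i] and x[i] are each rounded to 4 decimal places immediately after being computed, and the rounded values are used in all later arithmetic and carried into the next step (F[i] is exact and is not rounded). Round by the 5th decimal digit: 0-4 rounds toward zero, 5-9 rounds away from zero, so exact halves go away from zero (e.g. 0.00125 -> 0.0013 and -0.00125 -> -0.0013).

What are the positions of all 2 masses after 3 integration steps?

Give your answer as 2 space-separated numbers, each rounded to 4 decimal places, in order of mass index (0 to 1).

Answer: 7.0000 9.0000

Derivation:
Step 0: x=[6.0000 9.0000] v=[0.0000 0.0000]
Step 1: x=[3.0000 11.0000] v=[-6.0000 4.0000]
Step 2: x=[5.0000 10.0000] v=[4.0000 -2.0000]
Step 3: x=[7.0000 9.0000] v=[4.0000 -2.0000]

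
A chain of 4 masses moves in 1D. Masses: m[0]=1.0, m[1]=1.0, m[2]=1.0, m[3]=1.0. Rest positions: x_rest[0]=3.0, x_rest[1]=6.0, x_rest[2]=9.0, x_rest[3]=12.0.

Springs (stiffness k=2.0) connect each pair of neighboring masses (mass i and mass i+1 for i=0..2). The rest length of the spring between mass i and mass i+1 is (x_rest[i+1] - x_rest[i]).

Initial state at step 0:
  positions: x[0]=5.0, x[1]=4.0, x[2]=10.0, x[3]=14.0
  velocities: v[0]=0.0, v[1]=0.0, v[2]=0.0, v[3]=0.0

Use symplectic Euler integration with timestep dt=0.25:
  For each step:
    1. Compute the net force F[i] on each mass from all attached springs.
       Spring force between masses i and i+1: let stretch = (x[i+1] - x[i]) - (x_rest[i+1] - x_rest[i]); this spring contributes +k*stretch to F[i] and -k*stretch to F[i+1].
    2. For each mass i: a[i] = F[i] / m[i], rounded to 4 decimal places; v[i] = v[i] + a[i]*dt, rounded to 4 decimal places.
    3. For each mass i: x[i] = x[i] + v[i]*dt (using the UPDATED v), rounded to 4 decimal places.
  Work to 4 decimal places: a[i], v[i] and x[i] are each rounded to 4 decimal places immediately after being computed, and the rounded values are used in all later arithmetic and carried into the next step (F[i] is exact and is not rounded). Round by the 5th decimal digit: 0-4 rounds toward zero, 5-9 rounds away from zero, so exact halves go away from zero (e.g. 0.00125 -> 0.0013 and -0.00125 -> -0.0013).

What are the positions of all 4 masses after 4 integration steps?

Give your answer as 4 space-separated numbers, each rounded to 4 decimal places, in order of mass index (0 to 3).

Answer: 2.1768 8.8492 9.3208 12.6534

Derivation:
Step 0: x=[5.0000 4.0000 10.0000 14.0000] v=[0.0000 0.0000 0.0000 0.0000]
Step 1: x=[4.5000 4.8750 9.7500 13.8750] v=[-2.0000 3.5000 -1.0000 -0.5000]
Step 2: x=[3.6719 6.3125 9.4063 13.6094] v=[-3.3125 5.7500 -1.3750 -1.0625]
Step 3: x=[2.7989 7.8067 9.2012 13.1934] v=[-3.4922 5.9766 -0.8204 -1.6641]
Step 4: x=[2.1768 8.8492 9.3208 12.6534] v=[-2.4883 4.1700 0.4785 -2.1602]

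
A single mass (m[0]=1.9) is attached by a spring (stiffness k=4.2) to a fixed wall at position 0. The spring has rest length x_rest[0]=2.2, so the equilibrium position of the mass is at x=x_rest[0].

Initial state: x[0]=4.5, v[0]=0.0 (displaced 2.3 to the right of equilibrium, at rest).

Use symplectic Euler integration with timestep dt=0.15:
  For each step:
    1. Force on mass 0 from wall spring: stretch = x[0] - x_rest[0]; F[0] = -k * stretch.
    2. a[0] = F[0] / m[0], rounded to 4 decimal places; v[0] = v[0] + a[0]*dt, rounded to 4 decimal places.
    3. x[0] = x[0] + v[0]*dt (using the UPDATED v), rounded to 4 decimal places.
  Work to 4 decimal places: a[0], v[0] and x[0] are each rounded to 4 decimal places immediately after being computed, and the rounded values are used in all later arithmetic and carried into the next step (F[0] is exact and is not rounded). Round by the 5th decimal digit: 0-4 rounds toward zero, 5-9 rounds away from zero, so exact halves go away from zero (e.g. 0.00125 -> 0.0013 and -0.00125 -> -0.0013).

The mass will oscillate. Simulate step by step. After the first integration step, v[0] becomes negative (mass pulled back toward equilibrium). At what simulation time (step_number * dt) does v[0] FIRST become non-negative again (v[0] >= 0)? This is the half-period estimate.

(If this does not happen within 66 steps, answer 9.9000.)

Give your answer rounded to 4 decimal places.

Step 0: x=[4.5000] v=[0.0000]
Step 1: x=[4.3856] v=[-0.7626]
Step 2: x=[4.1625] v=[-1.4873]
Step 3: x=[3.8418] v=[-2.1380]
Step 4: x=[3.4394] v=[-2.6824]
Step 5: x=[2.9754] v=[-3.0934]
Step 6: x=[2.4728] v=[-3.3505]
Step 7: x=[1.9567] v=[-3.4410]
Step 8: x=[1.4527] v=[-3.3603]
Step 9: x=[0.9858] v=[-3.1125]
Step 10: x=[0.5793] v=[-2.7099]
Step 11: x=[0.2534] v=[-2.1725]
Step 12: x=[0.0243] v=[-1.5271]
Step 13: x=[-0.0966] v=[-0.8057]
Step 14: x=[-0.1032] v=[-0.0442]
Step 15: x=[0.0047] v=[0.7195]
First v>=0 after going negative at step 15, time=2.2500

Answer: 2.2500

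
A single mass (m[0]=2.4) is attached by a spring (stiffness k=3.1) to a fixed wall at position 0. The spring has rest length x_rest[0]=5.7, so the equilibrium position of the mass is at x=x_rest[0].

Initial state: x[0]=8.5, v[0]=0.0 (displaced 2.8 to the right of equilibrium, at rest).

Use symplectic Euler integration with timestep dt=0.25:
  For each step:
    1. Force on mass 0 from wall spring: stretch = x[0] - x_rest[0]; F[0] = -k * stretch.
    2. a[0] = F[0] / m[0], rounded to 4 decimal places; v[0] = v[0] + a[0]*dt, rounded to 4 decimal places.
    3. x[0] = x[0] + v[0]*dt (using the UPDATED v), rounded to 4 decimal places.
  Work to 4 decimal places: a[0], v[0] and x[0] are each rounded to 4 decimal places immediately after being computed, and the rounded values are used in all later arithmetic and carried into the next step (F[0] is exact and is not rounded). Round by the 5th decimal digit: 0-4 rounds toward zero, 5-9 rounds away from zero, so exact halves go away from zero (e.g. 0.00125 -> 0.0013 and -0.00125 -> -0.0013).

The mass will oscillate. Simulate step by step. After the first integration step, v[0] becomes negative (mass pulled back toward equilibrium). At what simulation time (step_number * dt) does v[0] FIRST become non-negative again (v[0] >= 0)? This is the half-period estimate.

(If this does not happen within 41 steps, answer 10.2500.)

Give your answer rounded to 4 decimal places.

Step 0: x=[8.5000] v=[0.0000]
Step 1: x=[8.2740] v=[-0.9042]
Step 2: x=[7.8402] v=[-1.7354]
Step 3: x=[7.2336] v=[-2.4265]
Step 4: x=[6.5032] v=[-2.9217]
Step 5: x=[5.7079] v=[-3.1811]
Step 6: x=[4.9120] v=[-3.1837]
Step 7: x=[4.1797] v=[-2.9293]
Step 8: x=[3.5701] v=[-2.4384]
Step 9: x=[3.1325] v=[-1.7506]
Step 10: x=[2.9021] v=[-0.9215]
Step 11: x=[2.8976] v=[-0.0180]
Step 12: x=[3.1194] v=[0.8870]
First v>=0 after going negative at step 12, time=3.0000

Answer: 3.0000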